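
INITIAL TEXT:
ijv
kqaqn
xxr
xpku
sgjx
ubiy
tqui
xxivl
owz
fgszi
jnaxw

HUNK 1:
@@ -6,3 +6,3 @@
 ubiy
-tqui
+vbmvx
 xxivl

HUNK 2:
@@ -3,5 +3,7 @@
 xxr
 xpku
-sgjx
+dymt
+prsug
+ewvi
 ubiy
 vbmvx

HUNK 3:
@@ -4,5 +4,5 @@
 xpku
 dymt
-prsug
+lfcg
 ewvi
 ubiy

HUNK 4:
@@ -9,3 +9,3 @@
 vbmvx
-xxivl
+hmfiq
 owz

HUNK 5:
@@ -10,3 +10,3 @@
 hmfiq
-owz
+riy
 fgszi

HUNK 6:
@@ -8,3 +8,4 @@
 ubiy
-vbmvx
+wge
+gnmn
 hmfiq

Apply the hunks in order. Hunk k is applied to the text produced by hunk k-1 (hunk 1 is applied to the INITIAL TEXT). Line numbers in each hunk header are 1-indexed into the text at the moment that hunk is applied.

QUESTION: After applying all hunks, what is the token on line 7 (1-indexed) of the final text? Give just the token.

Hunk 1: at line 6 remove [tqui] add [vbmvx] -> 11 lines: ijv kqaqn xxr xpku sgjx ubiy vbmvx xxivl owz fgszi jnaxw
Hunk 2: at line 3 remove [sgjx] add [dymt,prsug,ewvi] -> 13 lines: ijv kqaqn xxr xpku dymt prsug ewvi ubiy vbmvx xxivl owz fgszi jnaxw
Hunk 3: at line 4 remove [prsug] add [lfcg] -> 13 lines: ijv kqaqn xxr xpku dymt lfcg ewvi ubiy vbmvx xxivl owz fgszi jnaxw
Hunk 4: at line 9 remove [xxivl] add [hmfiq] -> 13 lines: ijv kqaqn xxr xpku dymt lfcg ewvi ubiy vbmvx hmfiq owz fgszi jnaxw
Hunk 5: at line 10 remove [owz] add [riy] -> 13 lines: ijv kqaqn xxr xpku dymt lfcg ewvi ubiy vbmvx hmfiq riy fgszi jnaxw
Hunk 6: at line 8 remove [vbmvx] add [wge,gnmn] -> 14 lines: ijv kqaqn xxr xpku dymt lfcg ewvi ubiy wge gnmn hmfiq riy fgszi jnaxw
Final line 7: ewvi

Answer: ewvi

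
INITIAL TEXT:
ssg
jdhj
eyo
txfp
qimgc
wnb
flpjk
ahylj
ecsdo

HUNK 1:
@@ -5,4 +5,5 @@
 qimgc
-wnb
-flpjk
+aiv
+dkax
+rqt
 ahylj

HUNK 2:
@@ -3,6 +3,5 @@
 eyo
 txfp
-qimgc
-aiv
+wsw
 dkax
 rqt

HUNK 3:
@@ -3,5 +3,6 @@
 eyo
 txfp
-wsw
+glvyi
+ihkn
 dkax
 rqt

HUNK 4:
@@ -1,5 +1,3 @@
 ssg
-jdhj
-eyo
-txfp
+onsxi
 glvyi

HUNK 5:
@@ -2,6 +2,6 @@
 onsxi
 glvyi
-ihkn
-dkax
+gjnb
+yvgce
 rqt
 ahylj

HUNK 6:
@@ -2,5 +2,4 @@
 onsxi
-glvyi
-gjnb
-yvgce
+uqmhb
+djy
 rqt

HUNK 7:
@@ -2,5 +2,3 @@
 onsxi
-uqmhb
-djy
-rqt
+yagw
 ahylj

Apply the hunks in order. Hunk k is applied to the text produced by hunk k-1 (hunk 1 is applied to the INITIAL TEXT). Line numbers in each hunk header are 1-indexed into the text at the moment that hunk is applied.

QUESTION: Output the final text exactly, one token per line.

Answer: ssg
onsxi
yagw
ahylj
ecsdo

Derivation:
Hunk 1: at line 5 remove [wnb,flpjk] add [aiv,dkax,rqt] -> 10 lines: ssg jdhj eyo txfp qimgc aiv dkax rqt ahylj ecsdo
Hunk 2: at line 3 remove [qimgc,aiv] add [wsw] -> 9 lines: ssg jdhj eyo txfp wsw dkax rqt ahylj ecsdo
Hunk 3: at line 3 remove [wsw] add [glvyi,ihkn] -> 10 lines: ssg jdhj eyo txfp glvyi ihkn dkax rqt ahylj ecsdo
Hunk 4: at line 1 remove [jdhj,eyo,txfp] add [onsxi] -> 8 lines: ssg onsxi glvyi ihkn dkax rqt ahylj ecsdo
Hunk 5: at line 2 remove [ihkn,dkax] add [gjnb,yvgce] -> 8 lines: ssg onsxi glvyi gjnb yvgce rqt ahylj ecsdo
Hunk 6: at line 2 remove [glvyi,gjnb,yvgce] add [uqmhb,djy] -> 7 lines: ssg onsxi uqmhb djy rqt ahylj ecsdo
Hunk 7: at line 2 remove [uqmhb,djy,rqt] add [yagw] -> 5 lines: ssg onsxi yagw ahylj ecsdo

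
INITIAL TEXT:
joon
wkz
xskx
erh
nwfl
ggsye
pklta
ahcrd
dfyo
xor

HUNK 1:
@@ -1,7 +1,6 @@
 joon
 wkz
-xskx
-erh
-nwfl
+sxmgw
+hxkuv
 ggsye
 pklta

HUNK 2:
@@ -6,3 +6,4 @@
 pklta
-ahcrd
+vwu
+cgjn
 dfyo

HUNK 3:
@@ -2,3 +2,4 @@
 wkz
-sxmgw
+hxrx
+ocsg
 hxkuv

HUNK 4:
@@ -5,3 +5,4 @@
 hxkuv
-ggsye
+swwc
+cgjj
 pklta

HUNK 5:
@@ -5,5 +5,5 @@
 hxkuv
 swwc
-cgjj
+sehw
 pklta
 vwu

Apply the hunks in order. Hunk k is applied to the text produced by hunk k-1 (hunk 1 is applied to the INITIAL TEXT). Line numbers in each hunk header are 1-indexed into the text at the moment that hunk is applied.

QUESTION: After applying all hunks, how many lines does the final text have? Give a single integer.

Hunk 1: at line 1 remove [xskx,erh,nwfl] add [sxmgw,hxkuv] -> 9 lines: joon wkz sxmgw hxkuv ggsye pklta ahcrd dfyo xor
Hunk 2: at line 6 remove [ahcrd] add [vwu,cgjn] -> 10 lines: joon wkz sxmgw hxkuv ggsye pklta vwu cgjn dfyo xor
Hunk 3: at line 2 remove [sxmgw] add [hxrx,ocsg] -> 11 lines: joon wkz hxrx ocsg hxkuv ggsye pklta vwu cgjn dfyo xor
Hunk 4: at line 5 remove [ggsye] add [swwc,cgjj] -> 12 lines: joon wkz hxrx ocsg hxkuv swwc cgjj pklta vwu cgjn dfyo xor
Hunk 5: at line 5 remove [cgjj] add [sehw] -> 12 lines: joon wkz hxrx ocsg hxkuv swwc sehw pklta vwu cgjn dfyo xor
Final line count: 12

Answer: 12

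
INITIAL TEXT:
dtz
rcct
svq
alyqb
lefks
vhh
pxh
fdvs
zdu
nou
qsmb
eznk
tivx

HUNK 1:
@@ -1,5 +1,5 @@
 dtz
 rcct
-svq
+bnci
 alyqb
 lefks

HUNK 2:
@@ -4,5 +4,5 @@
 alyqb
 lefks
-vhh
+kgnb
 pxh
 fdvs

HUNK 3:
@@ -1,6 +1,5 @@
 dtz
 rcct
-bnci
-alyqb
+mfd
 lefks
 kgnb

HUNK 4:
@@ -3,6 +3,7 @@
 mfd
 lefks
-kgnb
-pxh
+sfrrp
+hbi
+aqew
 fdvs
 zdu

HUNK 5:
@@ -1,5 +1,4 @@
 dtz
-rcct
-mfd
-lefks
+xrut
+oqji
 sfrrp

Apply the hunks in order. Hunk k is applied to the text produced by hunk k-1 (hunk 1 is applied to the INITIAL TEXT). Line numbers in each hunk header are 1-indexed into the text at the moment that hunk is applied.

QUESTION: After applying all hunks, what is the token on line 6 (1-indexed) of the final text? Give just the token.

Answer: aqew

Derivation:
Hunk 1: at line 1 remove [svq] add [bnci] -> 13 lines: dtz rcct bnci alyqb lefks vhh pxh fdvs zdu nou qsmb eznk tivx
Hunk 2: at line 4 remove [vhh] add [kgnb] -> 13 lines: dtz rcct bnci alyqb lefks kgnb pxh fdvs zdu nou qsmb eznk tivx
Hunk 3: at line 1 remove [bnci,alyqb] add [mfd] -> 12 lines: dtz rcct mfd lefks kgnb pxh fdvs zdu nou qsmb eznk tivx
Hunk 4: at line 3 remove [kgnb,pxh] add [sfrrp,hbi,aqew] -> 13 lines: dtz rcct mfd lefks sfrrp hbi aqew fdvs zdu nou qsmb eznk tivx
Hunk 5: at line 1 remove [rcct,mfd,lefks] add [xrut,oqji] -> 12 lines: dtz xrut oqji sfrrp hbi aqew fdvs zdu nou qsmb eznk tivx
Final line 6: aqew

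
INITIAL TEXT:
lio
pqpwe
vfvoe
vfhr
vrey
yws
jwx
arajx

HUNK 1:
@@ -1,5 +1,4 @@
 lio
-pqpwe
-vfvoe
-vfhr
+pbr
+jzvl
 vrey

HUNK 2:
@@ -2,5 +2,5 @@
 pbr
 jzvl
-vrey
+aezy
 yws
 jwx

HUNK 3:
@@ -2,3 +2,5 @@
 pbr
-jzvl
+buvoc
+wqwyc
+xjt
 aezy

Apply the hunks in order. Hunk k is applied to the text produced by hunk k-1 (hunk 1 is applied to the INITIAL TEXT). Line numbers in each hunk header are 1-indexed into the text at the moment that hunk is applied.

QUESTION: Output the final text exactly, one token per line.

Hunk 1: at line 1 remove [pqpwe,vfvoe,vfhr] add [pbr,jzvl] -> 7 lines: lio pbr jzvl vrey yws jwx arajx
Hunk 2: at line 2 remove [vrey] add [aezy] -> 7 lines: lio pbr jzvl aezy yws jwx arajx
Hunk 3: at line 2 remove [jzvl] add [buvoc,wqwyc,xjt] -> 9 lines: lio pbr buvoc wqwyc xjt aezy yws jwx arajx

Answer: lio
pbr
buvoc
wqwyc
xjt
aezy
yws
jwx
arajx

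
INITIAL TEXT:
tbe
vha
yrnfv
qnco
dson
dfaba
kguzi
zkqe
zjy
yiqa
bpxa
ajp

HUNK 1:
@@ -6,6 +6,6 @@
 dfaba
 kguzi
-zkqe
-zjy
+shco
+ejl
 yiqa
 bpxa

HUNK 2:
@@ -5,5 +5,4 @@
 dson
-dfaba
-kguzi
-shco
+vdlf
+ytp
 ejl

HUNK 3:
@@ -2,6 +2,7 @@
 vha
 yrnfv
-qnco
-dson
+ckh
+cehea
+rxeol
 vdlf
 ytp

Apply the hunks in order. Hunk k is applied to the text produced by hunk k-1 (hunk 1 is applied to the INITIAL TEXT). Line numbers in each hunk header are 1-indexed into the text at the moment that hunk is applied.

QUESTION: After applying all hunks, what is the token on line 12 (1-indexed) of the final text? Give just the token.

Answer: ajp

Derivation:
Hunk 1: at line 6 remove [zkqe,zjy] add [shco,ejl] -> 12 lines: tbe vha yrnfv qnco dson dfaba kguzi shco ejl yiqa bpxa ajp
Hunk 2: at line 5 remove [dfaba,kguzi,shco] add [vdlf,ytp] -> 11 lines: tbe vha yrnfv qnco dson vdlf ytp ejl yiqa bpxa ajp
Hunk 3: at line 2 remove [qnco,dson] add [ckh,cehea,rxeol] -> 12 lines: tbe vha yrnfv ckh cehea rxeol vdlf ytp ejl yiqa bpxa ajp
Final line 12: ajp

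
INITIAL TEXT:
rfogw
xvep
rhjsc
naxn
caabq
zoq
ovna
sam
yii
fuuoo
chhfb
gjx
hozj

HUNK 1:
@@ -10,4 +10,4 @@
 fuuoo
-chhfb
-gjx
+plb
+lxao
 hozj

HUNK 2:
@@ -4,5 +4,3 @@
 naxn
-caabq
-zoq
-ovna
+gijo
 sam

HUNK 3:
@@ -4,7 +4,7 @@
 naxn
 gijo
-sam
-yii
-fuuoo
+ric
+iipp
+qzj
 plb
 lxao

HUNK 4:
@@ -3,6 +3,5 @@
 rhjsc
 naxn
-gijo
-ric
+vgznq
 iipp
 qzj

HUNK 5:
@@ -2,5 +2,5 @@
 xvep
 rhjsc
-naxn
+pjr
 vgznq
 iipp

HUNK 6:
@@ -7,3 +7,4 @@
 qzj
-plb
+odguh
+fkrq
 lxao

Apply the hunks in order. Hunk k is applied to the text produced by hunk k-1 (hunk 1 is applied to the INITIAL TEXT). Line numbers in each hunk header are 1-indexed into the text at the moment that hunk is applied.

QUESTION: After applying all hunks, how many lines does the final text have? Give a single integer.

Answer: 11

Derivation:
Hunk 1: at line 10 remove [chhfb,gjx] add [plb,lxao] -> 13 lines: rfogw xvep rhjsc naxn caabq zoq ovna sam yii fuuoo plb lxao hozj
Hunk 2: at line 4 remove [caabq,zoq,ovna] add [gijo] -> 11 lines: rfogw xvep rhjsc naxn gijo sam yii fuuoo plb lxao hozj
Hunk 3: at line 4 remove [sam,yii,fuuoo] add [ric,iipp,qzj] -> 11 lines: rfogw xvep rhjsc naxn gijo ric iipp qzj plb lxao hozj
Hunk 4: at line 3 remove [gijo,ric] add [vgznq] -> 10 lines: rfogw xvep rhjsc naxn vgznq iipp qzj plb lxao hozj
Hunk 5: at line 2 remove [naxn] add [pjr] -> 10 lines: rfogw xvep rhjsc pjr vgznq iipp qzj plb lxao hozj
Hunk 6: at line 7 remove [plb] add [odguh,fkrq] -> 11 lines: rfogw xvep rhjsc pjr vgznq iipp qzj odguh fkrq lxao hozj
Final line count: 11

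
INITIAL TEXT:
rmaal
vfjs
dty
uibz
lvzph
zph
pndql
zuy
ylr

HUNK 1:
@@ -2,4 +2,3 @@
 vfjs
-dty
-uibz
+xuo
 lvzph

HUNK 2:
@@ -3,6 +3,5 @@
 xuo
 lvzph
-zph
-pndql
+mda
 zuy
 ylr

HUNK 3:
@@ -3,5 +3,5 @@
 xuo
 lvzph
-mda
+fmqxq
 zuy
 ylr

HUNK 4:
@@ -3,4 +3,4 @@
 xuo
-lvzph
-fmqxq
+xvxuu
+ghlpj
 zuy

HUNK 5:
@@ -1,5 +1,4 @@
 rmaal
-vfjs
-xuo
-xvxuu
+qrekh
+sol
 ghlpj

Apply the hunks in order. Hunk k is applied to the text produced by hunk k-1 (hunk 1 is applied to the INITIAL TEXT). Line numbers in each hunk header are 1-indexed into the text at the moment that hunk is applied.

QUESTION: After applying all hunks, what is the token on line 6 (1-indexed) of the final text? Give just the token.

Answer: ylr

Derivation:
Hunk 1: at line 2 remove [dty,uibz] add [xuo] -> 8 lines: rmaal vfjs xuo lvzph zph pndql zuy ylr
Hunk 2: at line 3 remove [zph,pndql] add [mda] -> 7 lines: rmaal vfjs xuo lvzph mda zuy ylr
Hunk 3: at line 3 remove [mda] add [fmqxq] -> 7 lines: rmaal vfjs xuo lvzph fmqxq zuy ylr
Hunk 4: at line 3 remove [lvzph,fmqxq] add [xvxuu,ghlpj] -> 7 lines: rmaal vfjs xuo xvxuu ghlpj zuy ylr
Hunk 5: at line 1 remove [vfjs,xuo,xvxuu] add [qrekh,sol] -> 6 lines: rmaal qrekh sol ghlpj zuy ylr
Final line 6: ylr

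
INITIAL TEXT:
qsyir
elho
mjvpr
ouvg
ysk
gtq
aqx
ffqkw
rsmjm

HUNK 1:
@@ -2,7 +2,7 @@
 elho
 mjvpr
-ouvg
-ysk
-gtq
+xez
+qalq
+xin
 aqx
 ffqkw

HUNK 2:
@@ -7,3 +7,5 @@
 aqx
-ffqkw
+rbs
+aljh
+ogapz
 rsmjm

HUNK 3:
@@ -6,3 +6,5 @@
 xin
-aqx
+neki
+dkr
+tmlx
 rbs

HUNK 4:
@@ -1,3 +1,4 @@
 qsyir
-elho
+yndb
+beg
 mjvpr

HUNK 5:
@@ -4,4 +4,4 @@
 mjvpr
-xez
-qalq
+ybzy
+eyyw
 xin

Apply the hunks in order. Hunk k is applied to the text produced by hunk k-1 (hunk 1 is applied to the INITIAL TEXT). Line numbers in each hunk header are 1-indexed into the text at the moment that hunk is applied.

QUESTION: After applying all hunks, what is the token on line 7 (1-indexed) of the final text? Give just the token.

Answer: xin

Derivation:
Hunk 1: at line 2 remove [ouvg,ysk,gtq] add [xez,qalq,xin] -> 9 lines: qsyir elho mjvpr xez qalq xin aqx ffqkw rsmjm
Hunk 2: at line 7 remove [ffqkw] add [rbs,aljh,ogapz] -> 11 lines: qsyir elho mjvpr xez qalq xin aqx rbs aljh ogapz rsmjm
Hunk 3: at line 6 remove [aqx] add [neki,dkr,tmlx] -> 13 lines: qsyir elho mjvpr xez qalq xin neki dkr tmlx rbs aljh ogapz rsmjm
Hunk 4: at line 1 remove [elho] add [yndb,beg] -> 14 lines: qsyir yndb beg mjvpr xez qalq xin neki dkr tmlx rbs aljh ogapz rsmjm
Hunk 5: at line 4 remove [xez,qalq] add [ybzy,eyyw] -> 14 lines: qsyir yndb beg mjvpr ybzy eyyw xin neki dkr tmlx rbs aljh ogapz rsmjm
Final line 7: xin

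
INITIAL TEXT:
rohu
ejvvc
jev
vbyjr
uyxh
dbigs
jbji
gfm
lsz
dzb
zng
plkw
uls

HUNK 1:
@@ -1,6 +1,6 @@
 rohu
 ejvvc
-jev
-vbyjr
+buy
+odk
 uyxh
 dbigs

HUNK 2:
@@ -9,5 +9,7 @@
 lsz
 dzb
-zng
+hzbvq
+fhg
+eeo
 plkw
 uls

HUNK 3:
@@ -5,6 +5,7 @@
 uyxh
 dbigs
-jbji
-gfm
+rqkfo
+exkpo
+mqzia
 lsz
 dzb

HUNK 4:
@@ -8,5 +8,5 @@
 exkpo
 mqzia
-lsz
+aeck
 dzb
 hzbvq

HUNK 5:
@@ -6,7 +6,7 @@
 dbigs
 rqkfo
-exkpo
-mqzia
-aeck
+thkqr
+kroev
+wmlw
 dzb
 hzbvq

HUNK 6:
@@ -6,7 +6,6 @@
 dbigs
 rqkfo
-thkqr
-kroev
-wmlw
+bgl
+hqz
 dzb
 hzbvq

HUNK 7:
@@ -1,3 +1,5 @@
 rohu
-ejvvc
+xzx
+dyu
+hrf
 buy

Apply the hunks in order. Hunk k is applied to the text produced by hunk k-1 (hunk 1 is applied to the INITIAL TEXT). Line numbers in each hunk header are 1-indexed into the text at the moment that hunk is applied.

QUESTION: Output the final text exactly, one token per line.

Hunk 1: at line 1 remove [jev,vbyjr] add [buy,odk] -> 13 lines: rohu ejvvc buy odk uyxh dbigs jbji gfm lsz dzb zng plkw uls
Hunk 2: at line 9 remove [zng] add [hzbvq,fhg,eeo] -> 15 lines: rohu ejvvc buy odk uyxh dbigs jbji gfm lsz dzb hzbvq fhg eeo plkw uls
Hunk 3: at line 5 remove [jbji,gfm] add [rqkfo,exkpo,mqzia] -> 16 lines: rohu ejvvc buy odk uyxh dbigs rqkfo exkpo mqzia lsz dzb hzbvq fhg eeo plkw uls
Hunk 4: at line 8 remove [lsz] add [aeck] -> 16 lines: rohu ejvvc buy odk uyxh dbigs rqkfo exkpo mqzia aeck dzb hzbvq fhg eeo plkw uls
Hunk 5: at line 6 remove [exkpo,mqzia,aeck] add [thkqr,kroev,wmlw] -> 16 lines: rohu ejvvc buy odk uyxh dbigs rqkfo thkqr kroev wmlw dzb hzbvq fhg eeo plkw uls
Hunk 6: at line 6 remove [thkqr,kroev,wmlw] add [bgl,hqz] -> 15 lines: rohu ejvvc buy odk uyxh dbigs rqkfo bgl hqz dzb hzbvq fhg eeo plkw uls
Hunk 7: at line 1 remove [ejvvc] add [xzx,dyu,hrf] -> 17 lines: rohu xzx dyu hrf buy odk uyxh dbigs rqkfo bgl hqz dzb hzbvq fhg eeo plkw uls

Answer: rohu
xzx
dyu
hrf
buy
odk
uyxh
dbigs
rqkfo
bgl
hqz
dzb
hzbvq
fhg
eeo
plkw
uls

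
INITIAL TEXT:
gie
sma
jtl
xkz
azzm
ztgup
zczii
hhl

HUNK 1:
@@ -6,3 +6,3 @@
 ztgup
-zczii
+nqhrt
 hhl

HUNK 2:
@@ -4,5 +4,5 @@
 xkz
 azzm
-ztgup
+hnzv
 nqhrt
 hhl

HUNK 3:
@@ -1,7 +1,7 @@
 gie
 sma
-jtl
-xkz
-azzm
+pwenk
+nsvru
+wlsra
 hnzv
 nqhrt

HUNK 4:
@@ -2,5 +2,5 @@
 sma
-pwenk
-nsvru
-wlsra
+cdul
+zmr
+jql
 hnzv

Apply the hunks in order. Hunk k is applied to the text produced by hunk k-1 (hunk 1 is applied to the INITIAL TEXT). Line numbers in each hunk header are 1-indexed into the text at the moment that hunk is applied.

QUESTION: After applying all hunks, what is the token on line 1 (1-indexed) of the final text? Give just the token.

Answer: gie

Derivation:
Hunk 1: at line 6 remove [zczii] add [nqhrt] -> 8 lines: gie sma jtl xkz azzm ztgup nqhrt hhl
Hunk 2: at line 4 remove [ztgup] add [hnzv] -> 8 lines: gie sma jtl xkz azzm hnzv nqhrt hhl
Hunk 3: at line 1 remove [jtl,xkz,azzm] add [pwenk,nsvru,wlsra] -> 8 lines: gie sma pwenk nsvru wlsra hnzv nqhrt hhl
Hunk 4: at line 2 remove [pwenk,nsvru,wlsra] add [cdul,zmr,jql] -> 8 lines: gie sma cdul zmr jql hnzv nqhrt hhl
Final line 1: gie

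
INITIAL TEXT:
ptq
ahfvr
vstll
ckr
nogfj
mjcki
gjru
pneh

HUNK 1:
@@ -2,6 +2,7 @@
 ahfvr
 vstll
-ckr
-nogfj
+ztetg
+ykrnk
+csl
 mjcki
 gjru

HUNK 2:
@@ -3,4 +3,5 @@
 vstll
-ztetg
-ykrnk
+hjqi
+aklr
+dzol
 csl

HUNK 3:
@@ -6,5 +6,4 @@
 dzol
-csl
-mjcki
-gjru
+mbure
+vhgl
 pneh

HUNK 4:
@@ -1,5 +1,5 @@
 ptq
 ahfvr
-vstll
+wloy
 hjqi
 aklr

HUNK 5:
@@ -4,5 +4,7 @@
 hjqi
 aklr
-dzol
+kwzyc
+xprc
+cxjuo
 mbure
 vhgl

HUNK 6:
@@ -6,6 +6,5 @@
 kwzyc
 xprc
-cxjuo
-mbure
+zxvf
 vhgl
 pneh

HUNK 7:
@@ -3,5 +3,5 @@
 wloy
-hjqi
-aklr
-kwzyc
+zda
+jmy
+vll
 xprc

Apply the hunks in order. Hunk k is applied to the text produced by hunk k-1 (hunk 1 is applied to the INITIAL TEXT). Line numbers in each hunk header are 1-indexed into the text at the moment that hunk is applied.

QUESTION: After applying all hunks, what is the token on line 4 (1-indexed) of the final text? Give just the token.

Answer: zda

Derivation:
Hunk 1: at line 2 remove [ckr,nogfj] add [ztetg,ykrnk,csl] -> 9 lines: ptq ahfvr vstll ztetg ykrnk csl mjcki gjru pneh
Hunk 2: at line 3 remove [ztetg,ykrnk] add [hjqi,aklr,dzol] -> 10 lines: ptq ahfvr vstll hjqi aklr dzol csl mjcki gjru pneh
Hunk 3: at line 6 remove [csl,mjcki,gjru] add [mbure,vhgl] -> 9 lines: ptq ahfvr vstll hjqi aklr dzol mbure vhgl pneh
Hunk 4: at line 1 remove [vstll] add [wloy] -> 9 lines: ptq ahfvr wloy hjqi aklr dzol mbure vhgl pneh
Hunk 5: at line 4 remove [dzol] add [kwzyc,xprc,cxjuo] -> 11 lines: ptq ahfvr wloy hjqi aklr kwzyc xprc cxjuo mbure vhgl pneh
Hunk 6: at line 6 remove [cxjuo,mbure] add [zxvf] -> 10 lines: ptq ahfvr wloy hjqi aklr kwzyc xprc zxvf vhgl pneh
Hunk 7: at line 3 remove [hjqi,aklr,kwzyc] add [zda,jmy,vll] -> 10 lines: ptq ahfvr wloy zda jmy vll xprc zxvf vhgl pneh
Final line 4: zda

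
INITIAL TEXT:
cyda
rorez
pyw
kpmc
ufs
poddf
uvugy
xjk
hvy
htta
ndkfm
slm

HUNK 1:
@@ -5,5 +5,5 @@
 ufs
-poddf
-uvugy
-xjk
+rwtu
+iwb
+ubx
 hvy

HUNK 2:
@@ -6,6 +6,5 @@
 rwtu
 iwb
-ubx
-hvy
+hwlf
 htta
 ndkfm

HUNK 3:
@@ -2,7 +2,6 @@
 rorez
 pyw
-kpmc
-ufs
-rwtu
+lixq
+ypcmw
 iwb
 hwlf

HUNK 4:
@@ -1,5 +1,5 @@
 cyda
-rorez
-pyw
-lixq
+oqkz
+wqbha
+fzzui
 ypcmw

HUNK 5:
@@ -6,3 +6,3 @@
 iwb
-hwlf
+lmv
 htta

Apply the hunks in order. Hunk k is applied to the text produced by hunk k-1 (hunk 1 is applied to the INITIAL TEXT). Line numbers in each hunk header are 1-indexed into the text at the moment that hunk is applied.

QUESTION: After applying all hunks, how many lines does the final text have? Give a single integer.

Answer: 10

Derivation:
Hunk 1: at line 5 remove [poddf,uvugy,xjk] add [rwtu,iwb,ubx] -> 12 lines: cyda rorez pyw kpmc ufs rwtu iwb ubx hvy htta ndkfm slm
Hunk 2: at line 6 remove [ubx,hvy] add [hwlf] -> 11 lines: cyda rorez pyw kpmc ufs rwtu iwb hwlf htta ndkfm slm
Hunk 3: at line 2 remove [kpmc,ufs,rwtu] add [lixq,ypcmw] -> 10 lines: cyda rorez pyw lixq ypcmw iwb hwlf htta ndkfm slm
Hunk 4: at line 1 remove [rorez,pyw,lixq] add [oqkz,wqbha,fzzui] -> 10 lines: cyda oqkz wqbha fzzui ypcmw iwb hwlf htta ndkfm slm
Hunk 5: at line 6 remove [hwlf] add [lmv] -> 10 lines: cyda oqkz wqbha fzzui ypcmw iwb lmv htta ndkfm slm
Final line count: 10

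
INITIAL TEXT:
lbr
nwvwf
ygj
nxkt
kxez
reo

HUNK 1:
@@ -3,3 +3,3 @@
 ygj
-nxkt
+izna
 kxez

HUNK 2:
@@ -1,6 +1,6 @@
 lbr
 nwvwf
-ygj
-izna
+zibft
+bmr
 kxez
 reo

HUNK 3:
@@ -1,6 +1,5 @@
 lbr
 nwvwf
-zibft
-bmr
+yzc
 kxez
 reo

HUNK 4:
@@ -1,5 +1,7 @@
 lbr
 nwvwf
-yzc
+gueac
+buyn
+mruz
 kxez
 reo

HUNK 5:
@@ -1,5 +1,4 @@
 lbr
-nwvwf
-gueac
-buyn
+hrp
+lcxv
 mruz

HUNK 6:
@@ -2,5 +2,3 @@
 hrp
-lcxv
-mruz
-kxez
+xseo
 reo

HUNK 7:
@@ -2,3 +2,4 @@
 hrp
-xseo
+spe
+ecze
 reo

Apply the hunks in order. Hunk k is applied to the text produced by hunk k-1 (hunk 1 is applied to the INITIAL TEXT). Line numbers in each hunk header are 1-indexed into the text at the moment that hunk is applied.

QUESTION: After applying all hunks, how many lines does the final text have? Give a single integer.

Answer: 5

Derivation:
Hunk 1: at line 3 remove [nxkt] add [izna] -> 6 lines: lbr nwvwf ygj izna kxez reo
Hunk 2: at line 1 remove [ygj,izna] add [zibft,bmr] -> 6 lines: lbr nwvwf zibft bmr kxez reo
Hunk 3: at line 1 remove [zibft,bmr] add [yzc] -> 5 lines: lbr nwvwf yzc kxez reo
Hunk 4: at line 1 remove [yzc] add [gueac,buyn,mruz] -> 7 lines: lbr nwvwf gueac buyn mruz kxez reo
Hunk 5: at line 1 remove [nwvwf,gueac,buyn] add [hrp,lcxv] -> 6 lines: lbr hrp lcxv mruz kxez reo
Hunk 6: at line 2 remove [lcxv,mruz,kxez] add [xseo] -> 4 lines: lbr hrp xseo reo
Hunk 7: at line 2 remove [xseo] add [spe,ecze] -> 5 lines: lbr hrp spe ecze reo
Final line count: 5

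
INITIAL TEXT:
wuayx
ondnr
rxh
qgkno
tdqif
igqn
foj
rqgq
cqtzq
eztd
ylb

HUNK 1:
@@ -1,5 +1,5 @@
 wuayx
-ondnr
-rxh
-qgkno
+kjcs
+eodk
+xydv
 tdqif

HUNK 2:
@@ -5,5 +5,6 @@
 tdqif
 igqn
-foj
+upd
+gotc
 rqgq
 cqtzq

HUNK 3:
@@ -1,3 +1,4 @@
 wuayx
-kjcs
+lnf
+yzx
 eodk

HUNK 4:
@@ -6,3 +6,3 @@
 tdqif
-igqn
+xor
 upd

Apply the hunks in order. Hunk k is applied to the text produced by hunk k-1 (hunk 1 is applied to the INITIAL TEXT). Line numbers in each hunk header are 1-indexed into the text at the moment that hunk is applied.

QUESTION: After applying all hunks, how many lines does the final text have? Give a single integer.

Hunk 1: at line 1 remove [ondnr,rxh,qgkno] add [kjcs,eodk,xydv] -> 11 lines: wuayx kjcs eodk xydv tdqif igqn foj rqgq cqtzq eztd ylb
Hunk 2: at line 5 remove [foj] add [upd,gotc] -> 12 lines: wuayx kjcs eodk xydv tdqif igqn upd gotc rqgq cqtzq eztd ylb
Hunk 3: at line 1 remove [kjcs] add [lnf,yzx] -> 13 lines: wuayx lnf yzx eodk xydv tdqif igqn upd gotc rqgq cqtzq eztd ylb
Hunk 4: at line 6 remove [igqn] add [xor] -> 13 lines: wuayx lnf yzx eodk xydv tdqif xor upd gotc rqgq cqtzq eztd ylb
Final line count: 13

Answer: 13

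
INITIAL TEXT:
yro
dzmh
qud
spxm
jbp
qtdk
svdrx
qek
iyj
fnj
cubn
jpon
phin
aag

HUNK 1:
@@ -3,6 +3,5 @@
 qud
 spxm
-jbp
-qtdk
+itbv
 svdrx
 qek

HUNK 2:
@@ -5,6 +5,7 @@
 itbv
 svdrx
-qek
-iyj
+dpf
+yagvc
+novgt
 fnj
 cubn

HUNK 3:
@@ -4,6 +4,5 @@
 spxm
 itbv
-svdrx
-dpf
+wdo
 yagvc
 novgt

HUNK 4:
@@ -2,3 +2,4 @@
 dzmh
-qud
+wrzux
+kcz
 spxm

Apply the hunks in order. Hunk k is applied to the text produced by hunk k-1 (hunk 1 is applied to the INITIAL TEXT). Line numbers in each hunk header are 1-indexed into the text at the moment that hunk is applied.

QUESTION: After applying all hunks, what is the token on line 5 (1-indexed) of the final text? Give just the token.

Hunk 1: at line 3 remove [jbp,qtdk] add [itbv] -> 13 lines: yro dzmh qud spxm itbv svdrx qek iyj fnj cubn jpon phin aag
Hunk 2: at line 5 remove [qek,iyj] add [dpf,yagvc,novgt] -> 14 lines: yro dzmh qud spxm itbv svdrx dpf yagvc novgt fnj cubn jpon phin aag
Hunk 3: at line 4 remove [svdrx,dpf] add [wdo] -> 13 lines: yro dzmh qud spxm itbv wdo yagvc novgt fnj cubn jpon phin aag
Hunk 4: at line 2 remove [qud] add [wrzux,kcz] -> 14 lines: yro dzmh wrzux kcz spxm itbv wdo yagvc novgt fnj cubn jpon phin aag
Final line 5: spxm

Answer: spxm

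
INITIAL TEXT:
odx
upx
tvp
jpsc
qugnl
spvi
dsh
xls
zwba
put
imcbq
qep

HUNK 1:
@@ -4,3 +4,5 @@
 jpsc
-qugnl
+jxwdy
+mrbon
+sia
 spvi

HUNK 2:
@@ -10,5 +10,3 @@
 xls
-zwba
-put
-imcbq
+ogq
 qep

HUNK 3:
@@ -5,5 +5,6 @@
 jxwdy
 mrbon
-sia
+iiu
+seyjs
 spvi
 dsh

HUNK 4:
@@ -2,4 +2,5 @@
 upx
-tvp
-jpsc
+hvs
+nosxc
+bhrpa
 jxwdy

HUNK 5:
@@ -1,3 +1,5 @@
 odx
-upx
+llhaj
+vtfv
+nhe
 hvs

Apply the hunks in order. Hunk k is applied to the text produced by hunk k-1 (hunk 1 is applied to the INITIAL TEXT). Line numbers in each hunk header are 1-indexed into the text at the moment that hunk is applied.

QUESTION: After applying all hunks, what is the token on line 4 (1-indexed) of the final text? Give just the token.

Answer: nhe

Derivation:
Hunk 1: at line 4 remove [qugnl] add [jxwdy,mrbon,sia] -> 14 lines: odx upx tvp jpsc jxwdy mrbon sia spvi dsh xls zwba put imcbq qep
Hunk 2: at line 10 remove [zwba,put,imcbq] add [ogq] -> 12 lines: odx upx tvp jpsc jxwdy mrbon sia spvi dsh xls ogq qep
Hunk 3: at line 5 remove [sia] add [iiu,seyjs] -> 13 lines: odx upx tvp jpsc jxwdy mrbon iiu seyjs spvi dsh xls ogq qep
Hunk 4: at line 2 remove [tvp,jpsc] add [hvs,nosxc,bhrpa] -> 14 lines: odx upx hvs nosxc bhrpa jxwdy mrbon iiu seyjs spvi dsh xls ogq qep
Hunk 5: at line 1 remove [upx] add [llhaj,vtfv,nhe] -> 16 lines: odx llhaj vtfv nhe hvs nosxc bhrpa jxwdy mrbon iiu seyjs spvi dsh xls ogq qep
Final line 4: nhe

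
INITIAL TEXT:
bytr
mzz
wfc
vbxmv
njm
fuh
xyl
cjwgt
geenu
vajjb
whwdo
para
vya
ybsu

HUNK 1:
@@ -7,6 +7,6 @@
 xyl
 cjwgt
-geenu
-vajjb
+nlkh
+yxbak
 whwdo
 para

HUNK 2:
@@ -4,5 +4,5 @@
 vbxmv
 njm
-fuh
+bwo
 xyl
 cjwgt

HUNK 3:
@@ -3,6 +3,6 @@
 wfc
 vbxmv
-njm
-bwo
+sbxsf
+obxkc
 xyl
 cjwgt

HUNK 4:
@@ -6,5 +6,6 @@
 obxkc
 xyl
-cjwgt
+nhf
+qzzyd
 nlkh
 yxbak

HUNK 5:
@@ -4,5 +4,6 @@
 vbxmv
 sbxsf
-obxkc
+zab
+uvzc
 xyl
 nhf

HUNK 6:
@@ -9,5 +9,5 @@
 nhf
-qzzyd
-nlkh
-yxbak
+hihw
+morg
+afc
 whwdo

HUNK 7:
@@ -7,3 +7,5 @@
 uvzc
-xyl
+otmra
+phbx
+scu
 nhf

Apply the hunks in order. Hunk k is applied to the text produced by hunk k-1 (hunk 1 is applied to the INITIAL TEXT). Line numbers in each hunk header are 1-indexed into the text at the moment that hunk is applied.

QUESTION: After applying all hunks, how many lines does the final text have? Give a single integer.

Hunk 1: at line 7 remove [geenu,vajjb] add [nlkh,yxbak] -> 14 lines: bytr mzz wfc vbxmv njm fuh xyl cjwgt nlkh yxbak whwdo para vya ybsu
Hunk 2: at line 4 remove [fuh] add [bwo] -> 14 lines: bytr mzz wfc vbxmv njm bwo xyl cjwgt nlkh yxbak whwdo para vya ybsu
Hunk 3: at line 3 remove [njm,bwo] add [sbxsf,obxkc] -> 14 lines: bytr mzz wfc vbxmv sbxsf obxkc xyl cjwgt nlkh yxbak whwdo para vya ybsu
Hunk 4: at line 6 remove [cjwgt] add [nhf,qzzyd] -> 15 lines: bytr mzz wfc vbxmv sbxsf obxkc xyl nhf qzzyd nlkh yxbak whwdo para vya ybsu
Hunk 5: at line 4 remove [obxkc] add [zab,uvzc] -> 16 lines: bytr mzz wfc vbxmv sbxsf zab uvzc xyl nhf qzzyd nlkh yxbak whwdo para vya ybsu
Hunk 6: at line 9 remove [qzzyd,nlkh,yxbak] add [hihw,morg,afc] -> 16 lines: bytr mzz wfc vbxmv sbxsf zab uvzc xyl nhf hihw morg afc whwdo para vya ybsu
Hunk 7: at line 7 remove [xyl] add [otmra,phbx,scu] -> 18 lines: bytr mzz wfc vbxmv sbxsf zab uvzc otmra phbx scu nhf hihw morg afc whwdo para vya ybsu
Final line count: 18

Answer: 18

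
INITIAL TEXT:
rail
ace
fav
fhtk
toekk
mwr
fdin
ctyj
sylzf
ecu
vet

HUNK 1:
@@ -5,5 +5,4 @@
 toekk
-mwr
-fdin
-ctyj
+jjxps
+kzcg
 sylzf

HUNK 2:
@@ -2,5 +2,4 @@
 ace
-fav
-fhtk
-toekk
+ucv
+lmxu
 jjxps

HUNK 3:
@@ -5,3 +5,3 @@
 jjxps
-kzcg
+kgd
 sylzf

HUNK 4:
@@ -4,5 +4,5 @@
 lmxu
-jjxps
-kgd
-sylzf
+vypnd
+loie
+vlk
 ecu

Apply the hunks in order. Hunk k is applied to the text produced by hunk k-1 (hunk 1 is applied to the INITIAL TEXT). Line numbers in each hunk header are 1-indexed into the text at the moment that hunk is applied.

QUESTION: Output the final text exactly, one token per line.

Hunk 1: at line 5 remove [mwr,fdin,ctyj] add [jjxps,kzcg] -> 10 lines: rail ace fav fhtk toekk jjxps kzcg sylzf ecu vet
Hunk 2: at line 2 remove [fav,fhtk,toekk] add [ucv,lmxu] -> 9 lines: rail ace ucv lmxu jjxps kzcg sylzf ecu vet
Hunk 3: at line 5 remove [kzcg] add [kgd] -> 9 lines: rail ace ucv lmxu jjxps kgd sylzf ecu vet
Hunk 4: at line 4 remove [jjxps,kgd,sylzf] add [vypnd,loie,vlk] -> 9 lines: rail ace ucv lmxu vypnd loie vlk ecu vet

Answer: rail
ace
ucv
lmxu
vypnd
loie
vlk
ecu
vet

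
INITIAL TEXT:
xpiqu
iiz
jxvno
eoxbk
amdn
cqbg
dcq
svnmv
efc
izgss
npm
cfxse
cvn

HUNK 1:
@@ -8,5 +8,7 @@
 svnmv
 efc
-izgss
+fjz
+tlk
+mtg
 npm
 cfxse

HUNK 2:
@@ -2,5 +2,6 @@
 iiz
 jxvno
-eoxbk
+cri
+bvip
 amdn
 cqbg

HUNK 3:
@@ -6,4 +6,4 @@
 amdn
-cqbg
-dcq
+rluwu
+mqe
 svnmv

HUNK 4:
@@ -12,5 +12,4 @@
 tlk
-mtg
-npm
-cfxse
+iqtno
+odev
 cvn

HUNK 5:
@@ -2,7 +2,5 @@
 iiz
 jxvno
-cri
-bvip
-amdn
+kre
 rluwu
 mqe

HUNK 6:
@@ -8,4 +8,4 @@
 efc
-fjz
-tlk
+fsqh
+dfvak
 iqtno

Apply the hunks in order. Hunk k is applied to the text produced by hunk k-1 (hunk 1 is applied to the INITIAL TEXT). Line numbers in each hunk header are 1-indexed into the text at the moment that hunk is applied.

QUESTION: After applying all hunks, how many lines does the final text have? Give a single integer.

Answer: 13

Derivation:
Hunk 1: at line 8 remove [izgss] add [fjz,tlk,mtg] -> 15 lines: xpiqu iiz jxvno eoxbk amdn cqbg dcq svnmv efc fjz tlk mtg npm cfxse cvn
Hunk 2: at line 2 remove [eoxbk] add [cri,bvip] -> 16 lines: xpiqu iiz jxvno cri bvip amdn cqbg dcq svnmv efc fjz tlk mtg npm cfxse cvn
Hunk 3: at line 6 remove [cqbg,dcq] add [rluwu,mqe] -> 16 lines: xpiqu iiz jxvno cri bvip amdn rluwu mqe svnmv efc fjz tlk mtg npm cfxse cvn
Hunk 4: at line 12 remove [mtg,npm,cfxse] add [iqtno,odev] -> 15 lines: xpiqu iiz jxvno cri bvip amdn rluwu mqe svnmv efc fjz tlk iqtno odev cvn
Hunk 5: at line 2 remove [cri,bvip,amdn] add [kre] -> 13 lines: xpiqu iiz jxvno kre rluwu mqe svnmv efc fjz tlk iqtno odev cvn
Hunk 6: at line 8 remove [fjz,tlk] add [fsqh,dfvak] -> 13 lines: xpiqu iiz jxvno kre rluwu mqe svnmv efc fsqh dfvak iqtno odev cvn
Final line count: 13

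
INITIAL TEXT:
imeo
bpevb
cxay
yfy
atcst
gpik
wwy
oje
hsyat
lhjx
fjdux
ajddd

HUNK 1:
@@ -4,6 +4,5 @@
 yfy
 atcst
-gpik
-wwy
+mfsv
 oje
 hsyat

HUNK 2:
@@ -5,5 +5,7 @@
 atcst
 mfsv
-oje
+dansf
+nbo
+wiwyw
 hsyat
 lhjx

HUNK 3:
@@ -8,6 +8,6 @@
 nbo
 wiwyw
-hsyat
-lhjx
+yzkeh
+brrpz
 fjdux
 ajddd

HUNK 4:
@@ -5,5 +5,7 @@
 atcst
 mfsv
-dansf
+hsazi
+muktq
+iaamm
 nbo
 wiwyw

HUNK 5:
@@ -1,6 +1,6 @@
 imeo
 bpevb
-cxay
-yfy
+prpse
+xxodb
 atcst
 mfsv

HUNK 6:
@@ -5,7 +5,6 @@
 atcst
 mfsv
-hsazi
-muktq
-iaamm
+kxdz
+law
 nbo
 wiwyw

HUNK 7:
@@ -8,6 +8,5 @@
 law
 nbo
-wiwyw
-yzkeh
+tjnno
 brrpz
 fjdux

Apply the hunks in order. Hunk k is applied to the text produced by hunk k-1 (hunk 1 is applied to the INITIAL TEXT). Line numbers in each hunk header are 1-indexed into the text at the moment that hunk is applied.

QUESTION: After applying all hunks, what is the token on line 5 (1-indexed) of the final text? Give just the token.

Hunk 1: at line 4 remove [gpik,wwy] add [mfsv] -> 11 lines: imeo bpevb cxay yfy atcst mfsv oje hsyat lhjx fjdux ajddd
Hunk 2: at line 5 remove [oje] add [dansf,nbo,wiwyw] -> 13 lines: imeo bpevb cxay yfy atcst mfsv dansf nbo wiwyw hsyat lhjx fjdux ajddd
Hunk 3: at line 8 remove [hsyat,lhjx] add [yzkeh,brrpz] -> 13 lines: imeo bpevb cxay yfy atcst mfsv dansf nbo wiwyw yzkeh brrpz fjdux ajddd
Hunk 4: at line 5 remove [dansf] add [hsazi,muktq,iaamm] -> 15 lines: imeo bpevb cxay yfy atcst mfsv hsazi muktq iaamm nbo wiwyw yzkeh brrpz fjdux ajddd
Hunk 5: at line 1 remove [cxay,yfy] add [prpse,xxodb] -> 15 lines: imeo bpevb prpse xxodb atcst mfsv hsazi muktq iaamm nbo wiwyw yzkeh brrpz fjdux ajddd
Hunk 6: at line 5 remove [hsazi,muktq,iaamm] add [kxdz,law] -> 14 lines: imeo bpevb prpse xxodb atcst mfsv kxdz law nbo wiwyw yzkeh brrpz fjdux ajddd
Hunk 7: at line 8 remove [wiwyw,yzkeh] add [tjnno] -> 13 lines: imeo bpevb prpse xxodb atcst mfsv kxdz law nbo tjnno brrpz fjdux ajddd
Final line 5: atcst

Answer: atcst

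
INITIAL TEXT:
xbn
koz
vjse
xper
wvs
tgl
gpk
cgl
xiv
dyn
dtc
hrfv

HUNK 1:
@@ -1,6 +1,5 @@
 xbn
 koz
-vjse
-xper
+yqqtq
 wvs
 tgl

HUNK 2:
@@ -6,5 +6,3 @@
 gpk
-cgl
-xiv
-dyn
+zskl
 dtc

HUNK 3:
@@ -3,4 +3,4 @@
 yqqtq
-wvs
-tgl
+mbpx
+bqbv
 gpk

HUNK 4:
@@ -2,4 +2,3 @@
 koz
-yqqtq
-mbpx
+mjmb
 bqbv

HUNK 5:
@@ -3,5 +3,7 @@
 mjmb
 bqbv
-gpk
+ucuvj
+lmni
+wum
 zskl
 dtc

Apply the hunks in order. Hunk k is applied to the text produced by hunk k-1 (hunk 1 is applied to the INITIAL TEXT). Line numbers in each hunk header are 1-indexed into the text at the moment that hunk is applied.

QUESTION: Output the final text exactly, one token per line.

Answer: xbn
koz
mjmb
bqbv
ucuvj
lmni
wum
zskl
dtc
hrfv

Derivation:
Hunk 1: at line 1 remove [vjse,xper] add [yqqtq] -> 11 lines: xbn koz yqqtq wvs tgl gpk cgl xiv dyn dtc hrfv
Hunk 2: at line 6 remove [cgl,xiv,dyn] add [zskl] -> 9 lines: xbn koz yqqtq wvs tgl gpk zskl dtc hrfv
Hunk 3: at line 3 remove [wvs,tgl] add [mbpx,bqbv] -> 9 lines: xbn koz yqqtq mbpx bqbv gpk zskl dtc hrfv
Hunk 4: at line 2 remove [yqqtq,mbpx] add [mjmb] -> 8 lines: xbn koz mjmb bqbv gpk zskl dtc hrfv
Hunk 5: at line 3 remove [gpk] add [ucuvj,lmni,wum] -> 10 lines: xbn koz mjmb bqbv ucuvj lmni wum zskl dtc hrfv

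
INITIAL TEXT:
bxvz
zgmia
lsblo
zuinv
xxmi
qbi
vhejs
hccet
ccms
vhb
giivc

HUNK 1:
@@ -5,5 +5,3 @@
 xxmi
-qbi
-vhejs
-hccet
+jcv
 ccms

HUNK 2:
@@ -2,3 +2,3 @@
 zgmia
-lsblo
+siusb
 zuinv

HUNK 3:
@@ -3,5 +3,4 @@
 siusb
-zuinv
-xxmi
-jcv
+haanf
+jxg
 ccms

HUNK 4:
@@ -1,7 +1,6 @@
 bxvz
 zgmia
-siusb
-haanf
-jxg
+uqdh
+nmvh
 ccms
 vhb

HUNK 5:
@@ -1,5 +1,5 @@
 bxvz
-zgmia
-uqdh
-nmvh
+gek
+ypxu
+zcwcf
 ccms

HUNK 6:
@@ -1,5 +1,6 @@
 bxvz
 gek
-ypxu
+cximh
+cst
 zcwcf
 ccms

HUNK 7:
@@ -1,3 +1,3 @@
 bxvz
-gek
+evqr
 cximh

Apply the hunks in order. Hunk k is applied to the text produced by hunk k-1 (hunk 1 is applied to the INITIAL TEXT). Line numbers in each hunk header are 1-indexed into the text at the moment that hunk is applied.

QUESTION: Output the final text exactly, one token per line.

Hunk 1: at line 5 remove [qbi,vhejs,hccet] add [jcv] -> 9 lines: bxvz zgmia lsblo zuinv xxmi jcv ccms vhb giivc
Hunk 2: at line 2 remove [lsblo] add [siusb] -> 9 lines: bxvz zgmia siusb zuinv xxmi jcv ccms vhb giivc
Hunk 3: at line 3 remove [zuinv,xxmi,jcv] add [haanf,jxg] -> 8 lines: bxvz zgmia siusb haanf jxg ccms vhb giivc
Hunk 4: at line 1 remove [siusb,haanf,jxg] add [uqdh,nmvh] -> 7 lines: bxvz zgmia uqdh nmvh ccms vhb giivc
Hunk 5: at line 1 remove [zgmia,uqdh,nmvh] add [gek,ypxu,zcwcf] -> 7 lines: bxvz gek ypxu zcwcf ccms vhb giivc
Hunk 6: at line 1 remove [ypxu] add [cximh,cst] -> 8 lines: bxvz gek cximh cst zcwcf ccms vhb giivc
Hunk 7: at line 1 remove [gek] add [evqr] -> 8 lines: bxvz evqr cximh cst zcwcf ccms vhb giivc

Answer: bxvz
evqr
cximh
cst
zcwcf
ccms
vhb
giivc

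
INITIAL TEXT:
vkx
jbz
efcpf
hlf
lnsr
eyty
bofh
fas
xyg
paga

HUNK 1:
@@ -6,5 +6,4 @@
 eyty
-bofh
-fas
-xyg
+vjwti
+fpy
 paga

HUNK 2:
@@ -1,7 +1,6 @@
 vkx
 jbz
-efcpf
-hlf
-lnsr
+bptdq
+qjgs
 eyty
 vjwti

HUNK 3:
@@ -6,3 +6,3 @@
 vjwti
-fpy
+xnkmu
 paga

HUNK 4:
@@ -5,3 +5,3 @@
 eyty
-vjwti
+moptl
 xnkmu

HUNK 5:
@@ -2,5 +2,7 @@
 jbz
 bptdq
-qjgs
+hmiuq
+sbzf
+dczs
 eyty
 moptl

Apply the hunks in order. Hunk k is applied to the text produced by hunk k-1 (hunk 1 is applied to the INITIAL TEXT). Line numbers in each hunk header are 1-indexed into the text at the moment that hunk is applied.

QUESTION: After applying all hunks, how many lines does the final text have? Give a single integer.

Answer: 10

Derivation:
Hunk 1: at line 6 remove [bofh,fas,xyg] add [vjwti,fpy] -> 9 lines: vkx jbz efcpf hlf lnsr eyty vjwti fpy paga
Hunk 2: at line 1 remove [efcpf,hlf,lnsr] add [bptdq,qjgs] -> 8 lines: vkx jbz bptdq qjgs eyty vjwti fpy paga
Hunk 3: at line 6 remove [fpy] add [xnkmu] -> 8 lines: vkx jbz bptdq qjgs eyty vjwti xnkmu paga
Hunk 4: at line 5 remove [vjwti] add [moptl] -> 8 lines: vkx jbz bptdq qjgs eyty moptl xnkmu paga
Hunk 5: at line 2 remove [qjgs] add [hmiuq,sbzf,dczs] -> 10 lines: vkx jbz bptdq hmiuq sbzf dczs eyty moptl xnkmu paga
Final line count: 10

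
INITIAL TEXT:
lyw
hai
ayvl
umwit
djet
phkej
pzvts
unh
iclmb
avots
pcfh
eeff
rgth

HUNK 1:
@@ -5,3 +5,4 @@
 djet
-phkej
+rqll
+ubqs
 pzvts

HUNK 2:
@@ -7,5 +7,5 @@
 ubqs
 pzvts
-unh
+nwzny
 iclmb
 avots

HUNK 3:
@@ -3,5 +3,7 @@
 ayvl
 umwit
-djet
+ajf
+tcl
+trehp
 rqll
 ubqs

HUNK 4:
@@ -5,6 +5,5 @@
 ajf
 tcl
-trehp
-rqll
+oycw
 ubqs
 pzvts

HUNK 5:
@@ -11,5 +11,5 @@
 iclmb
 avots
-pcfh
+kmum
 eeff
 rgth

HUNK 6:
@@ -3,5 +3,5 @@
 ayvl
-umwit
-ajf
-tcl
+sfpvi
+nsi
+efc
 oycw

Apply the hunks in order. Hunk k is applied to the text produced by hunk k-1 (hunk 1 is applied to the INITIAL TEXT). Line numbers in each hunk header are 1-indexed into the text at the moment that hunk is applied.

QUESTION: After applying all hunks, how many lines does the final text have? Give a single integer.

Answer: 15

Derivation:
Hunk 1: at line 5 remove [phkej] add [rqll,ubqs] -> 14 lines: lyw hai ayvl umwit djet rqll ubqs pzvts unh iclmb avots pcfh eeff rgth
Hunk 2: at line 7 remove [unh] add [nwzny] -> 14 lines: lyw hai ayvl umwit djet rqll ubqs pzvts nwzny iclmb avots pcfh eeff rgth
Hunk 3: at line 3 remove [djet] add [ajf,tcl,trehp] -> 16 lines: lyw hai ayvl umwit ajf tcl trehp rqll ubqs pzvts nwzny iclmb avots pcfh eeff rgth
Hunk 4: at line 5 remove [trehp,rqll] add [oycw] -> 15 lines: lyw hai ayvl umwit ajf tcl oycw ubqs pzvts nwzny iclmb avots pcfh eeff rgth
Hunk 5: at line 11 remove [pcfh] add [kmum] -> 15 lines: lyw hai ayvl umwit ajf tcl oycw ubqs pzvts nwzny iclmb avots kmum eeff rgth
Hunk 6: at line 3 remove [umwit,ajf,tcl] add [sfpvi,nsi,efc] -> 15 lines: lyw hai ayvl sfpvi nsi efc oycw ubqs pzvts nwzny iclmb avots kmum eeff rgth
Final line count: 15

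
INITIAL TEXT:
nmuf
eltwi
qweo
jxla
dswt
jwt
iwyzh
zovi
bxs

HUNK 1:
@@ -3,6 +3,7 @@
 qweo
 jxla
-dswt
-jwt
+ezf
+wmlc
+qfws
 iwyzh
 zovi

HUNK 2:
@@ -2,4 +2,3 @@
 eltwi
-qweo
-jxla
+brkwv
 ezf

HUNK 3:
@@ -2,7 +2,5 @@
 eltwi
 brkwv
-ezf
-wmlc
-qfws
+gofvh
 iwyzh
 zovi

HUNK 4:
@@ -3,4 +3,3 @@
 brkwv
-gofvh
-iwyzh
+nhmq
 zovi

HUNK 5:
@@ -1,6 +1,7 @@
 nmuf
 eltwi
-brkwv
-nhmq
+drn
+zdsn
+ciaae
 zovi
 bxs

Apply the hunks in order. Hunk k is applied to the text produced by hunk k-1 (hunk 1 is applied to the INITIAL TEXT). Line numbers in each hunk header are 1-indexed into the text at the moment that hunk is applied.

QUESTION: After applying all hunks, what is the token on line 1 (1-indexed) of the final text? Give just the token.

Answer: nmuf

Derivation:
Hunk 1: at line 3 remove [dswt,jwt] add [ezf,wmlc,qfws] -> 10 lines: nmuf eltwi qweo jxla ezf wmlc qfws iwyzh zovi bxs
Hunk 2: at line 2 remove [qweo,jxla] add [brkwv] -> 9 lines: nmuf eltwi brkwv ezf wmlc qfws iwyzh zovi bxs
Hunk 3: at line 2 remove [ezf,wmlc,qfws] add [gofvh] -> 7 lines: nmuf eltwi brkwv gofvh iwyzh zovi bxs
Hunk 4: at line 3 remove [gofvh,iwyzh] add [nhmq] -> 6 lines: nmuf eltwi brkwv nhmq zovi bxs
Hunk 5: at line 1 remove [brkwv,nhmq] add [drn,zdsn,ciaae] -> 7 lines: nmuf eltwi drn zdsn ciaae zovi bxs
Final line 1: nmuf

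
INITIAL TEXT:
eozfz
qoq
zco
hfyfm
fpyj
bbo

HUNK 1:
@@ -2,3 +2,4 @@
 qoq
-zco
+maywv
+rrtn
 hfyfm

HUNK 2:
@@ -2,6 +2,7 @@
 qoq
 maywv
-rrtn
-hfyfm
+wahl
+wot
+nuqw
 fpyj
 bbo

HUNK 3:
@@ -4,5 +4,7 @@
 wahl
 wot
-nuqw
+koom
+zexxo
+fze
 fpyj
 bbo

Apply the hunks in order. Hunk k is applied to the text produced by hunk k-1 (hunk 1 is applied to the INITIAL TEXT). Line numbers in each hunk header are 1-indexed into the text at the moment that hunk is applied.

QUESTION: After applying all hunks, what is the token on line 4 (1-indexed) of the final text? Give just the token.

Answer: wahl

Derivation:
Hunk 1: at line 2 remove [zco] add [maywv,rrtn] -> 7 lines: eozfz qoq maywv rrtn hfyfm fpyj bbo
Hunk 2: at line 2 remove [rrtn,hfyfm] add [wahl,wot,nuqw] -> 8 lines: eozfz qoq maywv wahl wot nuqw fpyj bbo
Hunk 3: at line 4 remove [nuqw] add [koom,zexxo,fze] -> 10 lines: eozfz qoq maywv wahl wot koom zexxo fze fpyj bbo
Final line 4: wahl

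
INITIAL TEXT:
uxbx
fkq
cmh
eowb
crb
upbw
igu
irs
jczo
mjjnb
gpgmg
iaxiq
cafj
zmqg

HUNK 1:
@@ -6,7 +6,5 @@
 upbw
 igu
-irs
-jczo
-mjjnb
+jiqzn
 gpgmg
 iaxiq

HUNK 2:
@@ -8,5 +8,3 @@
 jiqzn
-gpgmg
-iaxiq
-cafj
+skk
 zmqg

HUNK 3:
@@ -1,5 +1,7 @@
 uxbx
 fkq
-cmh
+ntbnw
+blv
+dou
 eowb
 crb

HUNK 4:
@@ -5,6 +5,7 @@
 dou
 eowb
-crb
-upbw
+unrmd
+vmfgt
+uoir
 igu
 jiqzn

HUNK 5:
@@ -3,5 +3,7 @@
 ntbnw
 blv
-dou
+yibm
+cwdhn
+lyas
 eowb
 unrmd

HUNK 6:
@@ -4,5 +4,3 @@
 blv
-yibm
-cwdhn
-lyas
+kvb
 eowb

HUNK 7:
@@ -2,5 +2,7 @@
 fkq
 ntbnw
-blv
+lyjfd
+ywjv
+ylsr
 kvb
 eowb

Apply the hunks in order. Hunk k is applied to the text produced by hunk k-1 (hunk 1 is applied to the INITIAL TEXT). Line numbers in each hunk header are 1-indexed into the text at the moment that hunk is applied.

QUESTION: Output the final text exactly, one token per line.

Hunk 1: at line 6 remove [irs,jczo,mjjnb] add [jiqzn] -> 12 lines: uxbx fkq cmh eowb crb upbw igu jiqzn gpgmg iaxiq cafj zmqg
Hunk 2: at line 8 remove [gpgmg,iaxiq,cafj] add [skk] -> 10 lines: uxbx fkq cmh eowb crb upbw igu jiqzn skk zmqg
Hunk 3: at line 1 remove [cmh] add [ntbnw,blv,dou] -> 12 lines: uxbx fkq ntbnw blv dou eowb crb upbw igu jiqzn skk zmqg
Hunk 4: at line 5 remove [crb,upbw] add [unrmd,vmfgt,uoir] -> 13 lines: uxbx fkq ntbnw blv dou eowb unrmd vmfgt uoir igu jiqzn skk zmqg
Hunk 5: at line 3 remove [dou] add [yibm,cwdhn,lyas] -> 15 lines: uxbx fkq ntbnw blv yibm cwdhn lyas eowb unrmd vmfgt uoir igu jiqzn skk zmqg
Hunk 6: at line 4 remove [yibm,cwdhn,lyas] add [kvb] -> 13 lines: uxbx fkq ntbnw blv kvb eowb unrmd vmfgt uoir igu jiqzn skk zmqg
Hunk 7: at line 2 remove [blv] add [lyjfd,ywjv,ylsr] -> 15 lines: uxbx fkq ntbnw lyjfd ywjv ylsr kvb eowb unrmd vmfgt uoir igu jiqzn skk zmqg

Answer: uxbx
fkq
ntbnw
lyjfd
ywjv
ylsr
kvb
eowb
unrmd
vmfgt
uoir
igu
jiqzn
skk
zmqg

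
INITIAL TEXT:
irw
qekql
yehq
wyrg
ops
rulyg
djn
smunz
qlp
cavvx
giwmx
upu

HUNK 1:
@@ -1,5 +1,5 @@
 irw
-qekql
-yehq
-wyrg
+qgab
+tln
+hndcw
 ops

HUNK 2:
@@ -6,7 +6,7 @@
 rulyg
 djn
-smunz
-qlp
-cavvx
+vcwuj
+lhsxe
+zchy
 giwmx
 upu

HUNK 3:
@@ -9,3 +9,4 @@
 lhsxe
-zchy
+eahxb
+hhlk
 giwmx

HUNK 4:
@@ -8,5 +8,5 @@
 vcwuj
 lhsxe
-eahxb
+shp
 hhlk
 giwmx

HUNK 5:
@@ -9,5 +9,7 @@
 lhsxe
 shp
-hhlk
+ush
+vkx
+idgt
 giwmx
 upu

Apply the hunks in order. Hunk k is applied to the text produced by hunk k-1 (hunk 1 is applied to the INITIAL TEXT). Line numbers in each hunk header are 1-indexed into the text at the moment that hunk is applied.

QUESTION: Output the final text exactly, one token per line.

Hunk 1: at line 1 remove [qekql,yehq,wyrg] add [qgab,tln,hndcw] -> 12 lines: irw qgab tln hndcw ops rulyg djn smunz qlp cavvx giwmx upu
Hunk 2: at line 6 remove [smunz,qlp,cavvx] add [vcwuj,lhsxe,zchy] -> 12 lines: irw qgab tln hndcw ops rulyg djn vcwuj lhsxe zchy giwmx upu
Hunk 3: at line 9 remove [zchy] add [eahxb,hhlk] -> 13 lines: irw qgab tln hndcw ops rulyg djn vcwuj lhsxe eahxb hhlk giwmx upu
Hunk 4: at line 8 remove [eahxb] add [shp] -> 13 lines: irw qgab tln hndcw ops rulyg djn vcwuj lhsxe shp hhlk giwmx upu
Hunk 5: at line 9 remove [hhlk] add [ush,vkx,idgt] -> 15 lines: irw qgab tln hndcw ops rulyg djn vcwuj lhsxe shp ush vkx idgt giwmx upu

Answer: irw
qgab
tln
hndcw
ops
rulyg
djn
vcwuj
lhsxe
shp
ush
vkx
idgt
giwmx
upu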